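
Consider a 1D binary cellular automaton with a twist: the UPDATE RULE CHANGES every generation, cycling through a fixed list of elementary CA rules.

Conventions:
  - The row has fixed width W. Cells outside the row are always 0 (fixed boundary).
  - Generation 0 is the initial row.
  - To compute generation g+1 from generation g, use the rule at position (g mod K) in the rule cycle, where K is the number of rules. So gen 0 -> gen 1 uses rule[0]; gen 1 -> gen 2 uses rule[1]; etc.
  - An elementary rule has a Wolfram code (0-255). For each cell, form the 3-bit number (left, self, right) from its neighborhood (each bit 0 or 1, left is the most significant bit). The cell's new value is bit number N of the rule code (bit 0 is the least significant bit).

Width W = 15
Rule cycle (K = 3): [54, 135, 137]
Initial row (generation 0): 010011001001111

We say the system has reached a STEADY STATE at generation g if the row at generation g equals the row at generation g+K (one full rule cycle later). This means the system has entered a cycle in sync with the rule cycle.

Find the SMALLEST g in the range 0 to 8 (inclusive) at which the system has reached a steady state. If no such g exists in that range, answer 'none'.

Answer: none

Derivation:
Gen 0: 010011001001111
Gen 1 (rule 54): 111100111110000
Gen 2 (rule 135): 011001011100111
Gen 3 (rule 137): 010000011000110
Gen 4 (rule 54): 111000100101001
Gen 5 (rule 135): 010011101101011
Gen 6 (rule 137): 000011001000010
Gen 7 (rule 54): 000100111100111
Gen 8 (rule 135): 111101011001010
Gen 9 (rule 137): 111000010000000
Gen 10 (rule 54): 000100111000000
Gen 11 (rule 135): 111101010011111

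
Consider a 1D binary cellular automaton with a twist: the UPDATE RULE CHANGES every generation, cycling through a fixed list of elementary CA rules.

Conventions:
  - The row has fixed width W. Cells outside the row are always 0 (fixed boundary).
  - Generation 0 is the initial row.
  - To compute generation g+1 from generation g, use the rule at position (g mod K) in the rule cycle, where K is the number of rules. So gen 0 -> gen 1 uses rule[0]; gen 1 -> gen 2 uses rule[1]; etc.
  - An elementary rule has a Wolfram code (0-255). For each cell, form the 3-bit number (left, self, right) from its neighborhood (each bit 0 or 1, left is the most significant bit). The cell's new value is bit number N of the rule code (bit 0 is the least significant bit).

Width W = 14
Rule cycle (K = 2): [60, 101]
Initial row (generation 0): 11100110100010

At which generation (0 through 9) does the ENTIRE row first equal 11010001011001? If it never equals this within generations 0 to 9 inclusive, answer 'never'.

Answer: 3

Derivation:
Gen 0: 11100110100010
Gen 1 (rule 60): 10010101110011
Gen 2 (rule 101): 10011110010001
Gen 3 (rule 60): 11010001011001
Gen 4 (rule 101): 01110101101001
Gen 5 (rule 60): 01001111011101
Gen 6 (rule 101): 01000001100111
Gen 7 (rule 60): 01100001010100
Gen 8 (rule 101): 00101101111101
Gen 9 (rule 60): 00111011000011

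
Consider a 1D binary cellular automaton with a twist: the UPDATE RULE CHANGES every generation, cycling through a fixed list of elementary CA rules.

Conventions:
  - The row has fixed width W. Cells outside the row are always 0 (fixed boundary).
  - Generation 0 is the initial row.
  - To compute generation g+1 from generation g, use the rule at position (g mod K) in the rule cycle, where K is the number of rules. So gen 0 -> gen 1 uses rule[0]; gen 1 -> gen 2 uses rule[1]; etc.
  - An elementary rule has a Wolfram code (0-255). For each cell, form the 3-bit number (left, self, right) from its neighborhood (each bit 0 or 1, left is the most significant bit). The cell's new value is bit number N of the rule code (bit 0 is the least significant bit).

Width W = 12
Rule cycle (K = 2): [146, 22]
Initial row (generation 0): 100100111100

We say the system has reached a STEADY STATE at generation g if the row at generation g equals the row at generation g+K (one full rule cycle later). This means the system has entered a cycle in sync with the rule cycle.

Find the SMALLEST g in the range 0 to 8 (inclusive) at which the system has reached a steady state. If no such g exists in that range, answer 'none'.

Gen 0: 100100111100
Gen 1 (rule 146): 011011011010
Gen 2 (rule 22): 100000000011
Gen 3 (rule 146): 010000000100
Gen 4 (rule 22): 111000001110
Gen 5 (rule 146): 010100010101
Gen 6 (rule 22): 110110110101
Gen 7 (rule 146): 000000000000
Gen 8 (rule 22): 000000000000
Gen 9 (rule 146): 000000000000
Gen 10 (rule 22): 000000000000

Answer: 7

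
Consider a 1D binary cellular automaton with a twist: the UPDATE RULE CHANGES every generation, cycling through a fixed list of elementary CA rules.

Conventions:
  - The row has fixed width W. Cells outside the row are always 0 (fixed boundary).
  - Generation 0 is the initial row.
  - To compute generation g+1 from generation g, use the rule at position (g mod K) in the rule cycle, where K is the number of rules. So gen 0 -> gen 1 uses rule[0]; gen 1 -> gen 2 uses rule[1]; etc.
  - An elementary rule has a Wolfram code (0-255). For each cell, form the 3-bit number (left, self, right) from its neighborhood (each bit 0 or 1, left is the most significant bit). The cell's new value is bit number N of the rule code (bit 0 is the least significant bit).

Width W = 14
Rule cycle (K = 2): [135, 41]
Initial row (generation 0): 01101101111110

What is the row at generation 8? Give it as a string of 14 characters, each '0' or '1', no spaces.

Gen 0: 01101101111110
Gen 1 (rule 135): 10000000111100
Gen 2 (rule 41): 00111110100001
Gen 3 (rule 135): 11011100101111
Gen 4 (rule 41): 10110000011000
Gen 5 (rule 135): 10000111100011
Gen 6 (rule 41): 00110100001010
Gen 7 (rule 135): 11000101111010
Gen 8 (rule 41): 10010011000100

Answer: 10010011000100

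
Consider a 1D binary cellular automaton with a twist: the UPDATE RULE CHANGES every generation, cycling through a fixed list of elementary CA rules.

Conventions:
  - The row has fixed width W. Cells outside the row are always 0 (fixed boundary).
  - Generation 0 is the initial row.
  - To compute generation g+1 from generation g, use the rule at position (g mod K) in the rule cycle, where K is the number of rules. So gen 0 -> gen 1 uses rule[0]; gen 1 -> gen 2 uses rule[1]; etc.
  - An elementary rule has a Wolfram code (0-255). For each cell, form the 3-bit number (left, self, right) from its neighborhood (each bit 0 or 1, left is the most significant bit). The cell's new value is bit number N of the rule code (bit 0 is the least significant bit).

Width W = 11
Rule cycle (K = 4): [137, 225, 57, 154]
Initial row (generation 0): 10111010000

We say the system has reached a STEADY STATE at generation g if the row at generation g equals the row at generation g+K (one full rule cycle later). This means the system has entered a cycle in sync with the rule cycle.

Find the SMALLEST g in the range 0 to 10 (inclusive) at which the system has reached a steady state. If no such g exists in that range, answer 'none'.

Answer: 3

Derivation:
Gen 0: 10111010000
Gen 1 (rule 137): 00110000111
Gen 2 (rule 225): 10010110011
Gen 3 (rule 57): 01001101010
Gen 4 (rule 154): 10111000001
Gen 5 (rule 137): 00110011100
Gen 6 (rule 225): 10010001101
Gen 7 (rule 57): 01001101010
Gen 8 (rule 154): 10111000001
Gen 9 (rule 137): 00110011100
Gen 10 (rule 225): 10010001101
Gen 11 (rule 57): 01001101010
Gen 12 (rule 154): 10111000001
Gen 13 (rule 137): 00110011100
Gen 14 (rule 225): 10010001101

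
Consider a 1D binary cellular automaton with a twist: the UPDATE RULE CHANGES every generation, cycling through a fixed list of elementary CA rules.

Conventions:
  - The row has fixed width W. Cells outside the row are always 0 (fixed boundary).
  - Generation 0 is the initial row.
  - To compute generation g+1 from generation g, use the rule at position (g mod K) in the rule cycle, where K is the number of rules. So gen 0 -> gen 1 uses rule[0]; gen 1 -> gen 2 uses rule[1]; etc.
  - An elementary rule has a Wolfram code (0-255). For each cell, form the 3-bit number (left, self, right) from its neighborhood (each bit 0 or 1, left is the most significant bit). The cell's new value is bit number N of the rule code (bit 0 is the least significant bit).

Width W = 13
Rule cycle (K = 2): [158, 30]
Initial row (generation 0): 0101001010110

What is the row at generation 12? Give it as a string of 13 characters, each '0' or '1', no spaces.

Gen 0: 0101001010110
Gen 1 (rule 158): 1101111010101
Gen 2 (rule 30): 1001000010101
Gen 3 (rule 158): 1111100110101
Gen 4 (rule 30): 1000011100101
Gen 5 (rule 158): 1100111011101
Gen 6 (rule 30): 1011100010001
Gen 7 (rule 158): 1011010111011
Gen 8 (rule 30): 1010010100010
Gen 9 (rule 158): 1011110110111
Gen 10 (rule 30): 1010000100100
Gen 11 (rule 158): 1011001111110
Gen 12 (rule 30): 1010111000001

Answer: 1010111000001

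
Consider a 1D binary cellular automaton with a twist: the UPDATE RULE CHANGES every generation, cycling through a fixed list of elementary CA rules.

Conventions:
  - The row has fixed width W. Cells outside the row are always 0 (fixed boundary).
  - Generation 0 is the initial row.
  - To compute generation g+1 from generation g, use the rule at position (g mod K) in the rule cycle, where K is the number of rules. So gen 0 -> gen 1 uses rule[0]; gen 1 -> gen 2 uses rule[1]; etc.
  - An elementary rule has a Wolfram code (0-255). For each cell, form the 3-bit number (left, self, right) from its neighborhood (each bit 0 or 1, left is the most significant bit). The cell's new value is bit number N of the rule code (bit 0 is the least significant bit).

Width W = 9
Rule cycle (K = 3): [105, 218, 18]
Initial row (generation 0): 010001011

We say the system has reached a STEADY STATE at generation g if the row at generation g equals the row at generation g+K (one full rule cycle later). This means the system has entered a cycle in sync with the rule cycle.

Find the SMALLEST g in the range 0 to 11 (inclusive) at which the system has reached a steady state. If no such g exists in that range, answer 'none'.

Gen 0: 010001011
Gen 1 (rule 105): 000100111
Gen 2 (rule 218): 001011111
Gen 3 (rule 18): 010000000
Gen 4 (rule 105): 000111111
Gen 5 (rule 218): 001111111
Gen 6 (rule 18): 010000000
Gen 7 (rule 105): 000111111
Gen 8 (rule 218): 001111111
Gen 9 (rule 18): 010000000
Gen 10 (rule 105): 000111111
Gen 11 (rule 218): 001111111
Gen 12 (rule 18): 010000000
Gen 13 (rule 105): 000111111
Gen 14 (rule 218): 001111111

Answer: 3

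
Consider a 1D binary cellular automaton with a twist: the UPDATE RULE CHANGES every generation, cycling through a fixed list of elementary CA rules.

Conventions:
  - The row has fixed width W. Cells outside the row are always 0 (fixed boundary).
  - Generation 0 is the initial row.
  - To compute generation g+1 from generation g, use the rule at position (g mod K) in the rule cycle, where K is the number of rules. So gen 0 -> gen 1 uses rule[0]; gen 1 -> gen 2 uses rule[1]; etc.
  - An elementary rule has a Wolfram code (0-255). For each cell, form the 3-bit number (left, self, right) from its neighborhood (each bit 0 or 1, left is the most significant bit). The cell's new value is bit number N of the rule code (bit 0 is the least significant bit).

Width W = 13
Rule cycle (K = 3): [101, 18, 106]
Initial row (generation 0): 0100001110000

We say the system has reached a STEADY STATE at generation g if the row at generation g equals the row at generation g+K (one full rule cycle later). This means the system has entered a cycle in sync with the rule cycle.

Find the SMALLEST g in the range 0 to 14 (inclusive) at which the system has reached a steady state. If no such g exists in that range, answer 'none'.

Gen 0: 0100001110000
Gen 1 (rule 101): 0101100010111
Gen 2 (rule 18): 1000010100000
Gen 3 (rule 106): 0000101000000
Gen 4 (rule 101): 1110111011111
Gen 5 (rule 18): 0000000000000
Gen 6 (rule 106): 0000000000000
Gen 7 (rule 101): 1111111111111
Gen 8 (rule 18): 0000000000000
Gen 9 (rule 106): 0000000000000
Gen 10 (rule 101): 1111111111111
Gen 11 (rule 18): 0000000000000
Gen 12 (rule 106): 0000000000000
Gen 13 (rule 101): 1111111111111
Gen 14 (rule 18): 0000000000000
Gen 15 (rule 106): 0000000000000
Gen 16 (rule 101): 1111111111111
Gen 17 (rule 18): 0000000000000

Answer: 5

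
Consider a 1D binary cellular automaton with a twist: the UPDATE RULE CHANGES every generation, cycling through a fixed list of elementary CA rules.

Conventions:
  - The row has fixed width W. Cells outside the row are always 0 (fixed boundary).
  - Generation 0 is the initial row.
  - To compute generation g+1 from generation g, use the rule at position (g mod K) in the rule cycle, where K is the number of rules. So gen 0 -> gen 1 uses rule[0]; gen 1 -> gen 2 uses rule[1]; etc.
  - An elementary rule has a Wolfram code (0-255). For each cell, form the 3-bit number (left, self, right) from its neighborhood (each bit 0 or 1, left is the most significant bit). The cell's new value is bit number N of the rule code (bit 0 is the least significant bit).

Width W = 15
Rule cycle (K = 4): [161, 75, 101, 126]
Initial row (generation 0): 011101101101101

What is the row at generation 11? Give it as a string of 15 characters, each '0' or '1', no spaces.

Gen 0: 011101101101101
Gen 1 (rule 161): 001010010010010
Gen 2 (rule 75): 110000100100100
Gen 3 (rule 101): 010110100100101
Gen 4 (rule 126): 111111111111111
Gen 5 (rule 161): 011111111111110
Gen 6 (rule 75): 110000000000010
Gen 7 (rule 101): 010111111111010
Gen 8 (rule 126): 111100000001111
Gen 9 (rule 161): 011001111100110
Gen 10 (rule 75): 111011000101110
Gen 11 (rule 101): 001101010110010

Answer: 001101010110010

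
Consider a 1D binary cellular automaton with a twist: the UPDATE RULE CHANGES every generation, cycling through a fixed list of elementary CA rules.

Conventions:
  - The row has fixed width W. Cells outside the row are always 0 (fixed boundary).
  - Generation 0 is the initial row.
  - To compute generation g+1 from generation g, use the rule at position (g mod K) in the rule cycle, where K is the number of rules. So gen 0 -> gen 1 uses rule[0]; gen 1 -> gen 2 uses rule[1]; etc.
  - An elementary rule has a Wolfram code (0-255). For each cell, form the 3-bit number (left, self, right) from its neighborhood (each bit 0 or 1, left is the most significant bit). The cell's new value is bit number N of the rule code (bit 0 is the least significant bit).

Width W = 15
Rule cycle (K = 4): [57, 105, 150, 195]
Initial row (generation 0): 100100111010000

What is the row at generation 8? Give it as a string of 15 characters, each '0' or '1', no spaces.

Gen 0: 100100111010000
Gen 1 (rule 57): 010010100101111
Gen 2 (rule 105): 000001000011001
Gen 3 (rule 150): 000011100100111
Gen 4 (rule 195): 111101101001011
Gen 5 (rule 57): 100011010100110
Gen 6 (rule 105): 001011101000110
Gen 7 (rule 150): 011001001101001
Gen 8 (rule 195): 101010010100010

Answer: 101010010100010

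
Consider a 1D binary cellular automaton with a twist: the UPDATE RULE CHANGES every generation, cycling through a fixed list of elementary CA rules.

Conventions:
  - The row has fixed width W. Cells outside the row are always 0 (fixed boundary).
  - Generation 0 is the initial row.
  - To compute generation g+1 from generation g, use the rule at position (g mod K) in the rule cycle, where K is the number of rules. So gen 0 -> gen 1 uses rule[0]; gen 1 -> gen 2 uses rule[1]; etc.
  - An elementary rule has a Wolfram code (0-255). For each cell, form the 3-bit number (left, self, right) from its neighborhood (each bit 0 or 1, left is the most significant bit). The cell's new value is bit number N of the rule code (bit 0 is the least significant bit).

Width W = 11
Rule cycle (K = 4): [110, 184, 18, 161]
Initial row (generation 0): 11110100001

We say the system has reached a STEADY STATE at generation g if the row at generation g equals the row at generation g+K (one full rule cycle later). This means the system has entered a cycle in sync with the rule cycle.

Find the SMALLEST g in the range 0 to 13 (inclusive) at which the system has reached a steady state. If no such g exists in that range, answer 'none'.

Gen 0: 11110100001
Gen 1 (rule 110): 10011100011
Gen 2 (rule 184): 01011010010
Gen 3 (rule 18): 10000001101
Gen 4 (rule 161): 00111100010
Gen 5 (rule 110): 01100100110
Gen 6 (rule 184): 01010010101
Gen 7 (rule 18): 10001100000
Gen 8 (rule 161): 00100001111
Gen 9 (rule 110): 01100011001
Gen 10 (rule 184): 01010010100
Gen 11 (rule 18): 10001100010
Gen 12 (rule 161): 00100001000
Gen 13 (rule 110): 01100011000
Gen 14 (rule 184): 01010010100
Gen 15 (rule 18): 10001100010
Gen 16 (rule 161): 00100001000
Gen 17 (rule 110): 01100011000

Answer: 10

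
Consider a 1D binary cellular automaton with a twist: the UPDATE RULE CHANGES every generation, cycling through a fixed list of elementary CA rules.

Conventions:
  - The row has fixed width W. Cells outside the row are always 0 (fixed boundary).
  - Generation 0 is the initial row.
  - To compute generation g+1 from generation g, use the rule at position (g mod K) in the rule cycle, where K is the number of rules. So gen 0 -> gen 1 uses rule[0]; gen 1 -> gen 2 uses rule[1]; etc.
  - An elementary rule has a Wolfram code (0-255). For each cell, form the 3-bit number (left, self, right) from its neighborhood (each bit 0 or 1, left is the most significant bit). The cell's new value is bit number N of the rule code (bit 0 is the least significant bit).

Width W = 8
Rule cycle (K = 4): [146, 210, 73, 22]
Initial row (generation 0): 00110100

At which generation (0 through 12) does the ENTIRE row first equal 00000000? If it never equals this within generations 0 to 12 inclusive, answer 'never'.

Gen 0: 00110100
Gen 1 (rule 146): 01000010
Gen 2 (rule 210): 10100101
Gen 3 (rule 73): 00000000
Gen 4 (rule 22): 00000000
Gen 5 (rule 146): 00000000
Gen 6 (rule 210): 00000000
Gen 7 (rule 73): 11111111
Gen 8 (rule 22): 00000000
Gen 9 (rule 146): 00000000
Gen 10 (rule 210): 00000000
Gen 11 (rule 73): 11111111
Gen 12 (rule 22): 00000000

Answer: 3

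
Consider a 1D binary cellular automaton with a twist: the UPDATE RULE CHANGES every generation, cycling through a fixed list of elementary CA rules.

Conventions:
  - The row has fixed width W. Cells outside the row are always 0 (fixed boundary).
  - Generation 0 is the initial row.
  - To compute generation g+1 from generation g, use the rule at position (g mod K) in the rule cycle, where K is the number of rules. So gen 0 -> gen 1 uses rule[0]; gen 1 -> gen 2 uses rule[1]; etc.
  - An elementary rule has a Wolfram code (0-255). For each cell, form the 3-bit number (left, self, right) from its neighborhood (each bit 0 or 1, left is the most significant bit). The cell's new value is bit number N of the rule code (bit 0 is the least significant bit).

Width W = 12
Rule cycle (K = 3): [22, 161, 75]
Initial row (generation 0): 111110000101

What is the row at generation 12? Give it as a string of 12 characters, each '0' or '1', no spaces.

Gen 0: 111110000101
Gen 1 (rule 22): 000001001101
Gen 2 (rule 161): 111100000010
Gen 3 (rule 75): 100101111100
Gen 4 (rule 22): 111100000010
Gen 5 (rule 161): 011001111000
Gen 6 (rule 75): 111011001011
Gen 7 (rule 22): 000000111000
Gen 8 (rule 161): 111110010011
Gen 9 (rule 75): 100010100111
Gen 10 (rule 22): 110110111000
Gen 11 (rule 161): 001001010011
Gen 12 (rule 75): 110010000111

Answer: 110010000111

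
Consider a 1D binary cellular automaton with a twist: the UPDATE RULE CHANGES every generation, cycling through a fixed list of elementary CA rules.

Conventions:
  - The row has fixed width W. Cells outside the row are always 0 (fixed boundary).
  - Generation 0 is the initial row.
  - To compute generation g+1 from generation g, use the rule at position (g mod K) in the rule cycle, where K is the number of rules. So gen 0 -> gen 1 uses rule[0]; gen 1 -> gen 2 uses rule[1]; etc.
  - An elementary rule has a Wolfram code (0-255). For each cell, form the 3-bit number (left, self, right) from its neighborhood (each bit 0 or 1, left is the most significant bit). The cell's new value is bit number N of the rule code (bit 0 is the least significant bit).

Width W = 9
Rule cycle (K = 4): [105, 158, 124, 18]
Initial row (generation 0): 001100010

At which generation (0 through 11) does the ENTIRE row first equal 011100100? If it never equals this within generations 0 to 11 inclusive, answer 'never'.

Answer: never

Derivation:
Gen 0: 001100010
Gen 1 (rule 105): 101101000
Gen 2 (rule 158): 101001100
Gen 3 (rule 124): 111101110
Gen 4 (rule 18): 000000001
Gen 5 (rule 105): 111111100
Gen 6 (rule 158): 111111010
Gen 7 (rule 124): 100001111
Gen 8 (rule 18): 010010000
Gen 9 (rule 105): 000000111
Gen 10 (rule 158): 000001110
Gen 11 (rule 124): 000001011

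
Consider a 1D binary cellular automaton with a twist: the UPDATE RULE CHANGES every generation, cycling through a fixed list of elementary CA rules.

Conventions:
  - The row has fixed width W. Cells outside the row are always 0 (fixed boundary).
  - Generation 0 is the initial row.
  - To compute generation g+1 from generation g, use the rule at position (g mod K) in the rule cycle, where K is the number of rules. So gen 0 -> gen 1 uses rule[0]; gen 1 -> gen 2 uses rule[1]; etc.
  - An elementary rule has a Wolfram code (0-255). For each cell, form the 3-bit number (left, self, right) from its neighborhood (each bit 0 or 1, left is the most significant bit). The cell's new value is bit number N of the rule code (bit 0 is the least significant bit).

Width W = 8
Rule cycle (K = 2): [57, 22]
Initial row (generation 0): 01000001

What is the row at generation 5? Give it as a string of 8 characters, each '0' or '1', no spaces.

Gen 0: 01000001
Gen 1 (rule 57): 00111100
Gen 2 (rule 22): 01000010
Gen 3 (rule 57): 00111001
Gen 4 (rule 22): 01000111
Gen 5 (rule 57): 00110100

Answer: 00110100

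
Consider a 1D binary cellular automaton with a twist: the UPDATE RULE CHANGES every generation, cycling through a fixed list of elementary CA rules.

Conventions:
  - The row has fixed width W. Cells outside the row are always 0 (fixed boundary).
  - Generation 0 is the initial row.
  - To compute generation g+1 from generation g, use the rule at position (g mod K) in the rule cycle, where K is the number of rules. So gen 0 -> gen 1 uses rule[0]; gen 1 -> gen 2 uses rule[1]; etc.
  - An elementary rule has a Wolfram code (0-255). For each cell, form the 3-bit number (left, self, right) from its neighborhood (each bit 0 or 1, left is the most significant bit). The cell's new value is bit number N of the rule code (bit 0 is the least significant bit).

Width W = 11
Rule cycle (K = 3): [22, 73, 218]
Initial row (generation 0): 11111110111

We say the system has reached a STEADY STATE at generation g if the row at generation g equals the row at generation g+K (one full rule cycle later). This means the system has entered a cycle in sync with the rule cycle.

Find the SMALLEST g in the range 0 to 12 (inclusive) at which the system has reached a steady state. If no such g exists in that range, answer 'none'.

Gen 0: 11111110111
Gen 1 (rule 22): 00000000000
Gen 2 (rule 73): 11111111111
Gen 3 (rule 218): 11111111111
Gen 4 (rule 22): 00000000000
Gen 5 (rule 73): 11111111111
Gen 6 (rule 218): 11111111111
Gen 7 (rule 22): 00000000000
Gen 8 (rule 73): 11111111111
Gen 9 (rule 218): 11111111111
Gen 10 (rule 22): 00000000000
Gen 11 (rule 73): 11111111111
Gen 12 (rule 218): 11111111111
Gen 13 (rule 22): 00000000000
Gen 14 (rule 73): 11111111111
Gen 15 (rule 218): 11111111111

Answer: 1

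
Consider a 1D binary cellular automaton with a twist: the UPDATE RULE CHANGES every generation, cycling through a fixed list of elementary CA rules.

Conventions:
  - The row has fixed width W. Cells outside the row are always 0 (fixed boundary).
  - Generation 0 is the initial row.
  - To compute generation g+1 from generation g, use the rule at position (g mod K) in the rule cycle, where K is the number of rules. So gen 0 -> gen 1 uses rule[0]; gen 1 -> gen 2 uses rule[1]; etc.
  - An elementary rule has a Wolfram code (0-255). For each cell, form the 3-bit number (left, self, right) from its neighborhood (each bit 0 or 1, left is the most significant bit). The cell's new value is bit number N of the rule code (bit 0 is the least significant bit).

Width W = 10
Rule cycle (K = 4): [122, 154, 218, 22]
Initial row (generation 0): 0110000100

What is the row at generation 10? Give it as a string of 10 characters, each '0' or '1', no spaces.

Gen 0: 0110000100
Gen 1 (rule 122): 1111001010
Gen 2 (rule 154): 1110110001
Gen 3 (rule 218): 1110111010
Gen 4 (rule 22): 0000000011
Gen 5 (rule 122): 0000000111
Gen 6 (rule 154): 0000001110
Gen 7 (rule 218): 0000011111
Gen 8 (rule 22): 0000100000
Gen 9 (rule 122): 0001010000
Gen 10 (rule 154): 0010001000

Answer: 0010001000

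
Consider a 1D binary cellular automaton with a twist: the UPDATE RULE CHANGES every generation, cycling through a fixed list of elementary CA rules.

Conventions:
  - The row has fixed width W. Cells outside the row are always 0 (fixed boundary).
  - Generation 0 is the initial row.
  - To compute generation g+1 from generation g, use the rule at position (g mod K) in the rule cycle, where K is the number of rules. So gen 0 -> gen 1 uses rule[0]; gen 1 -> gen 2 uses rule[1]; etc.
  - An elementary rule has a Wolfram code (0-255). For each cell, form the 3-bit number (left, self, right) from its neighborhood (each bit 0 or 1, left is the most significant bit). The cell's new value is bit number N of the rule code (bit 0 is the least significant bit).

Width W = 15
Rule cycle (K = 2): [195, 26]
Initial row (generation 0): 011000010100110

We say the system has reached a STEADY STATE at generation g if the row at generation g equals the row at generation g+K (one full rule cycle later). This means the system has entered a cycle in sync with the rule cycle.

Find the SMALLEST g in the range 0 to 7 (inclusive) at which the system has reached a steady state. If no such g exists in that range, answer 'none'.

Gen 0: 011000010100110
Gen 1 (rule 195): 101011100001010
Gen 2 (rule 26): 000010010010001
Gen 3 (rule 195): 111100100100110
Gen 4 (rule 26): 100011011011101
Gen 5 (rule 195): 001101001001100
Gen 6 (rule 26): 011000110111010
Gen 7 (rule 195): 101011010011000
Gen 8 (rule 26): 000010001110100
Gen 9 (rule 195): 111100110110001

Answer: none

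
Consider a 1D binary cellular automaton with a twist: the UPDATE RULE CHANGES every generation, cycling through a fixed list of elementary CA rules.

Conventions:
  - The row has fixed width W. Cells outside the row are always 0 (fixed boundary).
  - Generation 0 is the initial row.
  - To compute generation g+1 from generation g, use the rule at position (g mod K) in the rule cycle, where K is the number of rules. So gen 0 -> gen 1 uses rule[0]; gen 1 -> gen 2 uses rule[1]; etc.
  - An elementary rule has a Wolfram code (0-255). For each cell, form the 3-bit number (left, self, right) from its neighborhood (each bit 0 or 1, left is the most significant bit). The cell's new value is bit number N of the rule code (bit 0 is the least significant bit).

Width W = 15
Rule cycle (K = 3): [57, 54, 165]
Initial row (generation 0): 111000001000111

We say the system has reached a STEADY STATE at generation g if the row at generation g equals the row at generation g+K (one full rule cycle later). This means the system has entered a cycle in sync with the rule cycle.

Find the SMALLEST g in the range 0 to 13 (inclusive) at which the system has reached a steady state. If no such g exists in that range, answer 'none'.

Answer: none

Derivation:
Gen 0: 111000001000111
Gen 1 (rule 57): 100111100110100
Gen 2 (rule 54): 111000011001110
Gen 3 (rule 165): 010011000000100
Gen 4 (rule 57): 001010111110011
Gen 5 (rule 54): 011111000001100
Gen 6 (rule 165): 001110011100001
Gen 7 (rule 57): 101001010011100
Gen 8 (rule 54): 111111111100010
Gen 9 (rule 165): 011111111001010
Gen 10 (rule 57): 010000000100101
Gen 11 (rule 54): 111000001111111
Gen 12 (rule 165): 010011100111110
Gen 13 (rule 57): 001010010100001
Gen 14 (rule 54): 011111111110011
Gen 15 (rule 165): 001111111100000
Gen 16 (rule 57): 101000000011111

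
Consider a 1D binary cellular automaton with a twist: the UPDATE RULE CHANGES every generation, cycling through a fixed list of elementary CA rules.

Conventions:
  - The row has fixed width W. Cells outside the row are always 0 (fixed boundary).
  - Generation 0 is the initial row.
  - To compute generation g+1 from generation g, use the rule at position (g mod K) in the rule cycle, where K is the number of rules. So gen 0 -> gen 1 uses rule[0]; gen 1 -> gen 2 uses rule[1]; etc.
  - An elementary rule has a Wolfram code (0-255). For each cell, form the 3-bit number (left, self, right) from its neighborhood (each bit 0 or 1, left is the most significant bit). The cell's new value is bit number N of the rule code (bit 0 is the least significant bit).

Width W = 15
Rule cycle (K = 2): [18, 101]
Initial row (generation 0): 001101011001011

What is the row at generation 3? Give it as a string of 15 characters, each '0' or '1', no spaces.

Answer: 100000001100000

Derivation:
Gen 0: 001101011001011
Gen 1 (rule 18): 010000000110000
Gen 2 (rule 101): 010111110010111
Gen 3 (rule 18): 100000001100000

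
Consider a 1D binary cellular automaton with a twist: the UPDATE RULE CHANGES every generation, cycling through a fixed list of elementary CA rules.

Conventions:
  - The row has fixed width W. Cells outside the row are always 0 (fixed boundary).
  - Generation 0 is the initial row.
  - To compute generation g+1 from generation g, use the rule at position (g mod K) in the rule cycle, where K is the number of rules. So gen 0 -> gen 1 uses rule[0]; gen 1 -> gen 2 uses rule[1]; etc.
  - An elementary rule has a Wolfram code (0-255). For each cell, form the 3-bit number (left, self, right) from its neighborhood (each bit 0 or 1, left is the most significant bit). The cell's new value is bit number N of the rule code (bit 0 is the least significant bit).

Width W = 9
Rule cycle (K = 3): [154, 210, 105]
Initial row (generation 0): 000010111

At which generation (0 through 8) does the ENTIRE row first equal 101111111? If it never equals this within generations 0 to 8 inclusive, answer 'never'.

Gen 0: 000010111
Gen 1 (rule 154): 000100110
Gen 2 (rule 210): 001011011
Gen 3 (rule 105): 100111111
Gen 4 (rule 154): 011111110
Gen 5 (rule 210): 101111111
Gen 6 (rule 105): 011000001
Gen 7 (rule 154): 110100010
Gen 8 (rule 210): 010010101

Answer: 5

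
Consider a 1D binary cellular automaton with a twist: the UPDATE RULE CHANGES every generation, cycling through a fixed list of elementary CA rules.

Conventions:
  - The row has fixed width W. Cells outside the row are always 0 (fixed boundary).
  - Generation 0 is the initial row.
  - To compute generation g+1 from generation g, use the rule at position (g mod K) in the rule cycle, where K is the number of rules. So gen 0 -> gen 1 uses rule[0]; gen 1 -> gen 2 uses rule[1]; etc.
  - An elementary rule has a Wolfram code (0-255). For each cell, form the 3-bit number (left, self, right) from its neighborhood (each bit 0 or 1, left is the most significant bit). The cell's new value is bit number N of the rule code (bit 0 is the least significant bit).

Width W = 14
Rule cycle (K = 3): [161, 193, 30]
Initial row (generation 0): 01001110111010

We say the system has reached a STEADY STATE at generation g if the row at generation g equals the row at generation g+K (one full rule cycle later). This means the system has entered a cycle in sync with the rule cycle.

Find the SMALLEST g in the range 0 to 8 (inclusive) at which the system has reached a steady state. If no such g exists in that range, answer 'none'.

Answer: none

Derivation:
Gen 0: 01001110111010
Gen 1 (rule 161): 00000101010100
Gen 2 (rule 193): 11110000000001
Gen 3 (rule 30): 10001000000011
Gen 4 (rule 161): 00100011111000
Gen 5 (rule 193): 10001001111011
Gen 6 (rule 30): 11011111000010
Gen 7 (rule 161): 00101110011000
Gen 8 (rule 193): 10000110001011
Gen 9 (rule 30): 11001101011010
Gen 10 (rule 161): 00000010100100
Gen 11 (rule 193): 11111000000001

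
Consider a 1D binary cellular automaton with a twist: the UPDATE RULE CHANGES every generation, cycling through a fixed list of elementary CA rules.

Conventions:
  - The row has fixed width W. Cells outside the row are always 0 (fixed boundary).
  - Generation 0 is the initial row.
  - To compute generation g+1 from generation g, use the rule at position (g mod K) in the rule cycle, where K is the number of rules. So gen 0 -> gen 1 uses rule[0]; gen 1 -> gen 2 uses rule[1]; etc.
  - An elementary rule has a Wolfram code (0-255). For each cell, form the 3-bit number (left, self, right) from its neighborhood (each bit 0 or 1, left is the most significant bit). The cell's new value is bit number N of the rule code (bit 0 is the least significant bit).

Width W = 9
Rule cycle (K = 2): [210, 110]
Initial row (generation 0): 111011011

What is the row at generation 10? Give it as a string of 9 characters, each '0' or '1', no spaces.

Gen 0: 111011011
Gen 1 (rule 210): 011001001
Gen 2 (rule 110): 111011011
Gen 3 (rule 210): 011001001
Gen 4 (rule 110): 111011011
Gen 5 (rule 210): 011001001
Gen 6 (rule 110): 111011011
Gen 7 (rule 210): 011001001
Gen 8 (rule 110): 111011011
Gen 9 (rule 210): 011001001
Gen 10 (rule 110): 111011011

Answer: 111011011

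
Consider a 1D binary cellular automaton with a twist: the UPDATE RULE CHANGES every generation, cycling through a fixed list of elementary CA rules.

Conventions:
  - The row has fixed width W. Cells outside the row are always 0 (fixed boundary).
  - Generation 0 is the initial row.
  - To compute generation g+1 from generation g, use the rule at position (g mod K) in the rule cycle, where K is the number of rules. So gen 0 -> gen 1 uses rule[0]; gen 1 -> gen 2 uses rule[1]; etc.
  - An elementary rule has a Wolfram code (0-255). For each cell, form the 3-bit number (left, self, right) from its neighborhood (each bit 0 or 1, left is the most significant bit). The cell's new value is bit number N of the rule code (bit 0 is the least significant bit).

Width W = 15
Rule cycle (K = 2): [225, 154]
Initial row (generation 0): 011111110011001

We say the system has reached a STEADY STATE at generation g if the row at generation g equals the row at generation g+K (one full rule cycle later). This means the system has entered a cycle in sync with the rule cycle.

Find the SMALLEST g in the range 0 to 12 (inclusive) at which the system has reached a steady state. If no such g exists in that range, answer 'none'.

Gen 0: 011111110011001
Gen 1 (rule 225): 001111110001000
Gen 2 (rule 154): 011111101010100
Gen 3 (rule 225): 001111110101001
Gen 4 (rule 154): 011111100000110
Gen 5 (rule 225): 001111101110010
Gen 6 (rule 154): 011111001101101
Gen 7 (rule 225): 001111000110110
Gen 8 (rule 154): 011110101100101
Gen 9 (rule 225): 001111010100010
Gen 10 (rule 154): 011110000010101
Gen 11 (rule 225): 001110111001010
Gen 12 (rule 154): 011100110110001
Gen 13 (rule 225): 001100011010100
Gen 14 (rule 154): 011010110000010

Answer: none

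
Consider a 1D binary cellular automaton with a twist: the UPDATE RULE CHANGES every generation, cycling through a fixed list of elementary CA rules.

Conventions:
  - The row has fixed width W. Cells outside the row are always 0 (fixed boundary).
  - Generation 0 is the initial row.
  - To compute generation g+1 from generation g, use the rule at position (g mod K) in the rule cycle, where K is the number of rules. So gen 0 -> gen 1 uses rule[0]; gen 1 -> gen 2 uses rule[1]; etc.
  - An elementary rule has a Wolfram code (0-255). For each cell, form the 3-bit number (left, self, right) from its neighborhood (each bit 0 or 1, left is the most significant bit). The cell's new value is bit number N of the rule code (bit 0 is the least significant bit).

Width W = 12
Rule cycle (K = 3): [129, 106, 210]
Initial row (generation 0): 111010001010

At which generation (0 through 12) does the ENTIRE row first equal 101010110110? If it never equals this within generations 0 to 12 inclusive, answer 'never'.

Answer: never

Derivation:
Gen 0: 111010001010
Gen 1 (rule 129): 010000100000
Gen 2 (rule 106): 100001000000
Gen 3 (rule 210): 010010100000
Gen 4 (rule 129): 000000001111
Gen 5 (rule 106): 000000011001
Gen 6 (rule 210): 000000101110
Gen 7 (rule 129): 111110000100
Gen 8 (rule 106): 100010001000
Gen 9 (rule 210): 010101010100
Gen 10 (rule 129): 000000000001
Gen 11 (rule 106): 000000000010
Gen 12 (rule 210): 000000000101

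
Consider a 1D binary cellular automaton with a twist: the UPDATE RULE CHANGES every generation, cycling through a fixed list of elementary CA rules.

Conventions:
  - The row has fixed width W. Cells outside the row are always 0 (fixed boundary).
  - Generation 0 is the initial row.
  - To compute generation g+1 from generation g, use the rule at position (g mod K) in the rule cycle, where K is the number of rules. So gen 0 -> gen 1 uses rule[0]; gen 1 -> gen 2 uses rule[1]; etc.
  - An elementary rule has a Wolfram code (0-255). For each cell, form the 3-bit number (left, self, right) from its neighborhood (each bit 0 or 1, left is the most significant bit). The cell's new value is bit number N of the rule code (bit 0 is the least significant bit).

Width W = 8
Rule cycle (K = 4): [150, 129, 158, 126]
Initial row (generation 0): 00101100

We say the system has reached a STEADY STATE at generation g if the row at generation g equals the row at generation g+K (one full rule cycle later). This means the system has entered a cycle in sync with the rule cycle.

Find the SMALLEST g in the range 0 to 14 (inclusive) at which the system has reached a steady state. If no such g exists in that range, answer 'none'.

Answer: 10

Derivation:
Gen 0: 00101100
Gen 1 (rule 150): 01100010
Gen 2 (rule 129): 00001000
Gen 3 (rule 158): 00011100
Gen 4 (rule 126): 00110110
Gen 5 (rule 150): 01000001
Gen 6 (rule 129): 00011100
Gen 7 (rule 158): 00111010
Gen 8 (rule 126): 01101111
Gen 9 (rule 150): 10000110
Gen 10 (rule 129): 00110000
Gen 11 (rule 158): 01101000
Gen 12 (rule 126): 11111100
Gen 13 (rule 150): 01111010
Gen 14 (rule 129): 00110000
Gen 15 (rule 158): 01101000
Gen 16 (rule 126): 11111100
Gen 17 (rule 150): 01111010
Gen 18 (rule 129): 00110000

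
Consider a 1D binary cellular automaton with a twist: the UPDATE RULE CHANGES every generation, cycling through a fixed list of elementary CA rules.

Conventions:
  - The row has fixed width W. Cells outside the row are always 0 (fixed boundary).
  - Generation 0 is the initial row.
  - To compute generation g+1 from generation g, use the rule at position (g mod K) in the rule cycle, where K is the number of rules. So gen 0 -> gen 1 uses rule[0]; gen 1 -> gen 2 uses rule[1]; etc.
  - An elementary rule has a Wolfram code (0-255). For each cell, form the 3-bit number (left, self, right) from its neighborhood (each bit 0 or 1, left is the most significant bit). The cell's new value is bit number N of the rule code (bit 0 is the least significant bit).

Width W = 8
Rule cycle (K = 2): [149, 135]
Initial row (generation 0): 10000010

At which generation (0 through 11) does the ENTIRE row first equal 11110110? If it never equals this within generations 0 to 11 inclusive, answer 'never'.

Gen 0: 10000010
Gen 1 (rule 149): 11111011
Gen 2 (rule 135): 01110000
Gen 3 (rule 149): 00101111
Gen 4 (rule 135): 11100110
Gen 5 (rule 149): 01010001
Gen 6 (rule 135): 11010111
Gen 7 (rule 149): 00010010
Gen 8 (rule 135): 11110110
Gen 9 (rule 149): 01100001
Gen 10 (rule 135): 10001111
Gen 11 (rule 149): 11100110

Answer: 8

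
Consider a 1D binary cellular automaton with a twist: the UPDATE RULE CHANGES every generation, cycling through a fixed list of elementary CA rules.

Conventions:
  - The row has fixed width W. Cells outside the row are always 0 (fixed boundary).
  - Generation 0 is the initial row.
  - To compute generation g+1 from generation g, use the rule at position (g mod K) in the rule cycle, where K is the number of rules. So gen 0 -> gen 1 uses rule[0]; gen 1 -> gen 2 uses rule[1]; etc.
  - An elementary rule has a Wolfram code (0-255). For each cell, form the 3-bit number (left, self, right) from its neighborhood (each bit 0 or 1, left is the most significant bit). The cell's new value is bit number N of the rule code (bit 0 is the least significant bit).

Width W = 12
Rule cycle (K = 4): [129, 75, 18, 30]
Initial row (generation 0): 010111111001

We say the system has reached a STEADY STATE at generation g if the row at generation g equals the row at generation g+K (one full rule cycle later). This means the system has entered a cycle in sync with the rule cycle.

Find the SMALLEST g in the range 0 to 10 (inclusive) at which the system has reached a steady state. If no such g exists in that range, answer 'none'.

Answer: none

Derivation:
Gen 0: 010111111001
Gen 1 (rule 129): 000011110000
Gen 2 (rule 75): 111110010111
Gen 3 (rule 18): 000001100000
Gen 4 (rule 30): 000011010000
Gen 5 (rule 129): 111000000111
Gen 6 (rule 75): 101011111101
Gen 7 (rule 18): 000000000000
Gen 8 (rule 30): 000000000000
Gen 9 (rule 129): 111111111111
Gen 10 (rule 75): 100000000001
Gen 11 (rule 18): 010000000010
Gen 12 (rule 30): 111000000111
Gen 13 (rule 129): 010011110010
Gen 14 (rule 75): 100110010100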